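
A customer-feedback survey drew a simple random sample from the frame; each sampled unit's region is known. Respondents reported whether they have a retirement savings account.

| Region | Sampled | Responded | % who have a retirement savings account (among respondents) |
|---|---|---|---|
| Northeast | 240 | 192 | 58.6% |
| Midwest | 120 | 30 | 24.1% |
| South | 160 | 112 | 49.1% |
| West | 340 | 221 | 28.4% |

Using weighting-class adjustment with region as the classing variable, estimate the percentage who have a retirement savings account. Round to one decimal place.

40.1%

Class response rates: Northeast 192/240 = 80%, Midwest 30/120 = 25%, South 112/160 = 70%, West 221/340 = 65%.
Each respondent's weight = sampled/responded in their class; summing within a class gives n_sampled, so:
  Northeast: 240 × 58.6 = 14,064
  Midwest: 120 × 24.1 = 2892
  South: 160 × 49.1 = 7856
  West: 340 × 28.4 = 9656
Adjusted estimate = 34,468 / 860 = 40.0791 → 40.1%.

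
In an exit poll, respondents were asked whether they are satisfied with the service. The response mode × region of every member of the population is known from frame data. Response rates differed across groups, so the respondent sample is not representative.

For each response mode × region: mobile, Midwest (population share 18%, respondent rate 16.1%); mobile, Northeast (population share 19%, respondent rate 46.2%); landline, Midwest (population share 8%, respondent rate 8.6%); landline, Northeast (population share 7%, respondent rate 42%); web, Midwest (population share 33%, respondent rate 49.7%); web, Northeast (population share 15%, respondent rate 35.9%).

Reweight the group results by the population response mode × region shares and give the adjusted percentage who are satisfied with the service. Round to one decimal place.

Post-stratification weights by population share, not respondent share:
  mobile, Midwest: 0.18 × 16.1 = 2.898
  mobile, Northeast: 0.19 × 46.2 = 8.778
  landline, Midwest: 0.08 × 8.6 = 0.688
  landline, Northeast: 0.07 × 42 = 2.94
  web, Midwest: 0.33 × 49.7 = 16.401
  web, Northeast: 0.15 × 35.9 = 5.385
Post-stratified estimate = 37.09 → 37.1%.

37.1%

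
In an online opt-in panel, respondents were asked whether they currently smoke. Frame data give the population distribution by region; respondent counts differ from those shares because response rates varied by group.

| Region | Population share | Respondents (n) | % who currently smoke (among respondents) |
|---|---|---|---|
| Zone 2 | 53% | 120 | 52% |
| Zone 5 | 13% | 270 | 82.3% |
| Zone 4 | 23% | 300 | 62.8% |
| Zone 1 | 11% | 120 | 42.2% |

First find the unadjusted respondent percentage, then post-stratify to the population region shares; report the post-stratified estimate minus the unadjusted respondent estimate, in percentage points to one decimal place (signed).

-7.3 percentage points

Unadjusted (pooled respondent) estimate weights by respondent counts:
  (120/810)×52 + (270/810)×82.3 + (300/810)×62.8 + (120/810)×42.2 = 64.6481%
Reweighting by population region shares:
  0.53×52 + 0.13×82.3 + 0.23×62.8 + 0.11×42.2 = 57.345%
Difference = 57.345 − 64.6481 = -7.3031 pp.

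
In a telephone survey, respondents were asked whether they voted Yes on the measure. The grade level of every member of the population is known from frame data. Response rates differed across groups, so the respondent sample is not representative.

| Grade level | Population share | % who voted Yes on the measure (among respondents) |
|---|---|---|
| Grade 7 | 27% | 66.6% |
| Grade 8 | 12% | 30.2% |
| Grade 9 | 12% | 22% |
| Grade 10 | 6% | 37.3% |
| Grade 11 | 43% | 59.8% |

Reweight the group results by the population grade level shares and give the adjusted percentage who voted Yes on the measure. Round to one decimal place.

Each cell contributes population-share × respondent value:
  Grade 7: 0.27 × 66.6 = 17.982
  Grade 8: 0.12 × 30.2 = 3.624
  Grade 9: 0.12 × 22 = 2.64
  Grade 10: 0.06 × 37.3 = 2.238
  Grade 11: 0.43 × 59.8 = 25.714
Post-stratified estimate = 52.198 → 52.2%.

52.2%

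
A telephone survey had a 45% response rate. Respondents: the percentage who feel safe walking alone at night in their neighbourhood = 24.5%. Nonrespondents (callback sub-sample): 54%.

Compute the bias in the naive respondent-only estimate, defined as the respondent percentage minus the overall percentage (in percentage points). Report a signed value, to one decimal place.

Nonresponse fraction = 1 − 0.45 = 0.55.
Bias = (nonresponse fraction) × (respondent percentage − nonrespondent percentage)
     = 0.55 × (24.5 − 54) = 0.55 × -29.5 = -16.225.

-16.2 percentage points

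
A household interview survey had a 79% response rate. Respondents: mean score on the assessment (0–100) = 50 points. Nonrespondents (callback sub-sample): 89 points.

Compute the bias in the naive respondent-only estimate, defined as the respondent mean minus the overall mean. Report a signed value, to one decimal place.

-8.2

Nonresponse fraction = 1 − 0.79 = 0.21.
Bias = (nonresponse fraction) × (respondent mean − nonrespondent mean)
     = 0.21 × (50 − 89) = 0.21 × -39 = -8.19.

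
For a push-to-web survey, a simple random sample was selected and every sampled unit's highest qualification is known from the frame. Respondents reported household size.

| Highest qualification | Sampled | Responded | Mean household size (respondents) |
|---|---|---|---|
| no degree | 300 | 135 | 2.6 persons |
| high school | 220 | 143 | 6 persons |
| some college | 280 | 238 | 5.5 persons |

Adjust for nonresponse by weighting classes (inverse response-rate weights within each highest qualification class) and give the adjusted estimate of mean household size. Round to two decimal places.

Response rates by class: no degree 135/300 = 45%, high school 143/220 = 65%, some college 238/280 = 85%.
Inverse-response-rate weighting restores each class to its sampled count, so class totals weight by n_sampled:
  no degree: 300 × 2.6 = 780
  high school: 220 × 6 = 1320
  some college: 280 × 5.5 = 1540
Adjusted estimate = 3640 / 800 = 4.55 → 4.55.

4.55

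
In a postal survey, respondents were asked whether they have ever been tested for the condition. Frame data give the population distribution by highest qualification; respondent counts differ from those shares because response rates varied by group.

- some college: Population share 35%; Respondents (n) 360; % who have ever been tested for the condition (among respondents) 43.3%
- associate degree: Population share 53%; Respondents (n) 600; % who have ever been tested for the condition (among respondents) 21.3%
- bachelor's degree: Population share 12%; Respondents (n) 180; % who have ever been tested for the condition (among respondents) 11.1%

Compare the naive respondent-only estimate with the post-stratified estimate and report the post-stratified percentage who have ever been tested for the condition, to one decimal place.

Naive respondent-only estimate (weights = respondent counts):
  (360/1140)×43.3 + (600/1140)×21.3 + (180/1140)×11.1 = 26.6368%
Reweighting by population highest qualification shares:
  0.35×43.3 + 0.53×21.3 + 0.12×11.1 = 27.776%

27.8%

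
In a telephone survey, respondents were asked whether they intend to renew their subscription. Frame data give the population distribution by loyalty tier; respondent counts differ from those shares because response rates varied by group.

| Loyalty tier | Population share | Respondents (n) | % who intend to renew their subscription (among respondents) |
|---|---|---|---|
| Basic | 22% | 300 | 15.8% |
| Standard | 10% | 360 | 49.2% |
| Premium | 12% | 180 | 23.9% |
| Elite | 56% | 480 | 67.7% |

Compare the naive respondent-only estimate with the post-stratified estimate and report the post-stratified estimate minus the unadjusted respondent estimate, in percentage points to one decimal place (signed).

+4.3 percentage points

Without adjustment, the pooled respondent share is:
  (300/1320)×15.8 + (360/1320)×49.2 + (180/1320)×23.9 + (480/1320)×67.7 = 44.8864%
Post-stratifying to population shares instead:
  0.22×15.8 + 0.1×49.2 + 0.12×23.9 + 0.56×67.7 = 49.176%
Difference = 49.176 − 44.8864 = 4.2896 pp.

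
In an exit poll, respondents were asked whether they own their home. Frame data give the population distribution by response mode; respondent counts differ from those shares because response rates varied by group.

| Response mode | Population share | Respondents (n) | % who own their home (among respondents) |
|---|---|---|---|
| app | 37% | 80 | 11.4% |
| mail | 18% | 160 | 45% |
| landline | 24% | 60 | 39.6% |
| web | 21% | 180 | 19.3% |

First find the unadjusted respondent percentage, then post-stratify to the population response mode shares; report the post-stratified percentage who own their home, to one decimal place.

25.9%

Naive respondent-only estimate (weights = respondent counts):
  (80/480)×11.4 + (160/480)×45 + (60/480)×39.6 + (180/480)×19.3 = 29.0875%
Post-stratifying to population shares instead:
  0.37×11.4 + 0.18×45 + 0.24×39.6 + 0.21×19.3 = 25.875%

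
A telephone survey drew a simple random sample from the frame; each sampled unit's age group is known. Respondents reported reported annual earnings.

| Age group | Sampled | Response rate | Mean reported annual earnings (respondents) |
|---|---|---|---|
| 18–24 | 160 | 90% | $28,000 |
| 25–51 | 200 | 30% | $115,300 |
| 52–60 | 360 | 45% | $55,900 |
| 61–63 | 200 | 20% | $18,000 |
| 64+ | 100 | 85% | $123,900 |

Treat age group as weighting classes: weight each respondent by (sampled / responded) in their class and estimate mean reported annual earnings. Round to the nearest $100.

Weighting each respondent by the inverse class response rate inflates each class back to its sampled size, so the class weight is n_sampled:
  18–24: 160 × 28,000 = 4,480,000
  25–51: 200 × 115,300 = 23,060,000
  52–60: 360 × 55,900 = 20,124,000
  61–63: 200 × 18,000 = 3,600,000
  64+: 100 × 123,900 = 12,390,000
Adjusted estimate = 63,654,000 / 1,020 = 62405.9 → $62,400.

$62,400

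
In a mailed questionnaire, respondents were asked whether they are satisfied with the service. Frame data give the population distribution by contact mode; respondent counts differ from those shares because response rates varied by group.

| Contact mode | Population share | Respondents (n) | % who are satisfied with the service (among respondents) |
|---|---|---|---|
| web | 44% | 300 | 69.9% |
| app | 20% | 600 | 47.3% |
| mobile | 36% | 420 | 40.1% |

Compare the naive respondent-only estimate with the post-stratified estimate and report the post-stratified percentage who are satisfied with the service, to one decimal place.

Unadjusted (pooled respondent) estimate weights by respondent counts:
  (300/1320)×69.9 + (600/1320)×47.3 + (420/1320)×40.1 = 50.1455%
Reweighting by population contact mode shares:
  0.44×69.9 + 0.2×47.3 + 0.36×40.1 = 54.652%

54.7%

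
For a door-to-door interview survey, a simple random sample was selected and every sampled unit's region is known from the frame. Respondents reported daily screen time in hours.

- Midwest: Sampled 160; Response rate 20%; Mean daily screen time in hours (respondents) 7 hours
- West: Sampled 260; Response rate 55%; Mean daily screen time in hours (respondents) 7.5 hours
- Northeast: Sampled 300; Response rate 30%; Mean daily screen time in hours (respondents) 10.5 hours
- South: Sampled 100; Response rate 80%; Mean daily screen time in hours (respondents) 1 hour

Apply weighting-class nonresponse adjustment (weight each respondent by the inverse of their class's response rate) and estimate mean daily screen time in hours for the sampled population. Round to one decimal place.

Weighting each respondent by the inverse class response rate inflates each class back to its sampled size, so the class weight is n_sampled:
  Midwest: 160 × 7 = 1120
  West: 260 × 7.5 = 1950
  Northeast: 300 × 10.5 = 3150
  South: 100 × 1 = 100
Adjusted estimate = 6320 / 820 = 7.70732 → 7.7.

7.7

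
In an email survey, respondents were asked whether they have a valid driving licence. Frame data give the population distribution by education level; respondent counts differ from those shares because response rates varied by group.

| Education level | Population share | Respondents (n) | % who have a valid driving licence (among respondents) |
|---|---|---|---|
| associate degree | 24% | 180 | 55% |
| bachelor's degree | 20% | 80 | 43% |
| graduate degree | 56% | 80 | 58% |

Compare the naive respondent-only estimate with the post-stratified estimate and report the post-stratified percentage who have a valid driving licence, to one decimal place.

54.3%

Unadjusted (pooled respondent) estimate weights by respondent counts:
  (180/340)×55 + (80/340)×43 + (80/340)×58 = 52.8824%
Reweighting by population education level shares:
  0.24×55 + 0.2×43 + 0.56×58 = 54.28%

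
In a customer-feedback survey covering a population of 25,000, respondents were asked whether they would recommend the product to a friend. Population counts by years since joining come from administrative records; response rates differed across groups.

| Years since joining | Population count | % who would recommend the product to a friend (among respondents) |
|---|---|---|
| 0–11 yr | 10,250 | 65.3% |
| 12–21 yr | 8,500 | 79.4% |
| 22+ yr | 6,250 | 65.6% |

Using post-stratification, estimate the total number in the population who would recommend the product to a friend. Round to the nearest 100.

17,500

Apply each group's respondent rate to its population count:
  0–11 yr: 10,250 × 65.3% = 6693.25
  12–21 yr: 8,500 × 79.4% = 6749
  22+ yr: 6,250 × 65.6% = 4100
Estimated total = 17542.2 → 17,500.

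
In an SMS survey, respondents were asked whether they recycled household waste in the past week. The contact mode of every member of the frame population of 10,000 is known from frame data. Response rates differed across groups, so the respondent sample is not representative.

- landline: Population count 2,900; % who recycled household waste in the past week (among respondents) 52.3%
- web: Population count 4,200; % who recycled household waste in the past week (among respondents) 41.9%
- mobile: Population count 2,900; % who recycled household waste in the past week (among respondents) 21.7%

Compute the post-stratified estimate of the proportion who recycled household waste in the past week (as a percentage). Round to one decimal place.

Weight each group's respondent value by its population share:
  landline: (2,900/10,000) × 52.3 = 15.167
  web: (4,200/10,000) × 41.9 = 17.598
  mobile: (2,900/10,000) × 21.7 = 6.293
Post-stratified estimate = 39.058 → 39.1%.

39.1%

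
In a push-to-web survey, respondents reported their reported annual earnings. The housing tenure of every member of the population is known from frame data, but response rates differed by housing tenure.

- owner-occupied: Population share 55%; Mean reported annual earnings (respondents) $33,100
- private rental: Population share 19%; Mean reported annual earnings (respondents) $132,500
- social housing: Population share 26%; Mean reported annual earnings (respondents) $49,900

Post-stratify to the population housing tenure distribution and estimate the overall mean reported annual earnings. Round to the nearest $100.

Reweight to the known housing tenure distribution:
  owner-occupied: 0.55 × 33,100 = 18,205
  private rental: 0.19 × 132,500 = 25,175
  social housing: 0.26 × 49,900 = 12,974
Post-stratified estimate = 56,354 → $56,400.

$56,400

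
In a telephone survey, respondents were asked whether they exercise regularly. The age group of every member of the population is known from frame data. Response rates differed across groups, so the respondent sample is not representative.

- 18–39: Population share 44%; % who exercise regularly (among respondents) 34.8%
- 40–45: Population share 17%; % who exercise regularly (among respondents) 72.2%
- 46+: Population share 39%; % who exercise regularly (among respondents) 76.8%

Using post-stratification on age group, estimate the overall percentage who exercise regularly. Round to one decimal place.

57.5%

Weight each group's respondent value by its population share:
  18–39: 0.44 × 34.8 = 15.312
  40–45: 0.17 × 72.2 = 12.274
  46+: 0.39 × 76.8 = 29.952
Post-stratified estimate = 57.538 → 57.5%.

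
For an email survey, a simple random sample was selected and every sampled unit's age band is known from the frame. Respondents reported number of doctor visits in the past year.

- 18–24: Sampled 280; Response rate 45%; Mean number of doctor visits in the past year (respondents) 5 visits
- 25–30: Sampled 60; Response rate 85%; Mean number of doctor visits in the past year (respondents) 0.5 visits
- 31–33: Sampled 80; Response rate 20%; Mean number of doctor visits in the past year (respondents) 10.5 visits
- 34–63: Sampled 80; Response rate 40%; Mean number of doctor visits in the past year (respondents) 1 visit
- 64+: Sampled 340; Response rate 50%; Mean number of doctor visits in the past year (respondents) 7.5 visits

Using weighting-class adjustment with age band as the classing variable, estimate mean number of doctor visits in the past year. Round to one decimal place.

5.8

Inverse-response-rate weighting restores each class to its sampled count, so class totals weight by n_sampled:
  18–24: 280 × 5 = 1400
  25–30: 60 × 0.5 = 30
  31–33: 80 × 10.5 = 840
  34–63: 80 × 1 = 80
  64+: 340 × 7.5 = 2550
Adjusted estimate = 4900 / 840 = 5.83333 → 5.8.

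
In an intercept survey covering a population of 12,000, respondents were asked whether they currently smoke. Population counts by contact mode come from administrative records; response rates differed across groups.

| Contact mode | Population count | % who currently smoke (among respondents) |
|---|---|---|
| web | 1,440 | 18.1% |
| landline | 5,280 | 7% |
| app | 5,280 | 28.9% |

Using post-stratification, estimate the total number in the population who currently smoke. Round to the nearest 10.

Estimated count per cell = population count × respondent percentage:
  web: 1,440 × 18.1% = 260.64
  landline: 5,280 × 7% = 369.6
  app: 5,280 × 28.9% = 1525.92
Estimated total = 2156.16 → 2,160.

2,160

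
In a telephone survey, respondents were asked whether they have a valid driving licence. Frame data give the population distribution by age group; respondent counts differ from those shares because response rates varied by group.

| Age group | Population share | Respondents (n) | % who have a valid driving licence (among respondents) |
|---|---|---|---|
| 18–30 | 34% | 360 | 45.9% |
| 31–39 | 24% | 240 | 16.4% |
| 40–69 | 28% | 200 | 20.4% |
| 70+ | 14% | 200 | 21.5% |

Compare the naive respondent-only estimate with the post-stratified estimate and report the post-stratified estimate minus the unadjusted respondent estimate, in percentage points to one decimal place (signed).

-0.6 percentage points

Naive respondent-only estimate (weights = respondent counts):
  (360/1000)×45.9 + (240/1000)×16.4 + (200/1000)×20.4 + (200/1000)×21.5 = 28.84%
Post-stratified estimate weights by population shares:
  0.34×45.9 + 0.24×16.4 + 0.28×20.4 + 0.14×21.5 = 28.264%
Difference = 28.264 − 28.84 = -0.576 pp.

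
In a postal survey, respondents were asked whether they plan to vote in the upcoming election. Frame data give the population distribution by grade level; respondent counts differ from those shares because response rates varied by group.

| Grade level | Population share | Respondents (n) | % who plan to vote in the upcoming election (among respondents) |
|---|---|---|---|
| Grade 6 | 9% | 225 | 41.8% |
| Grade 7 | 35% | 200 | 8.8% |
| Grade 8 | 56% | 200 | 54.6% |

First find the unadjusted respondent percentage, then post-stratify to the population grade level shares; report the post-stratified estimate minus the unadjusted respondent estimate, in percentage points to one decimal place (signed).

+2.1 percentage points

Naive respondent-only estimate (weights = respondent counts):
  (225/625)×41.8 + (200/625)×8.8 + (200/625)×54.6 = 35.336%
Post-stratifying to population shares instead:
  0.09×41.8 + 0.35×8.8 + 0.56×54.6 = 37.418%
Difference = 37.418 − 35.336 = 2.082 pp.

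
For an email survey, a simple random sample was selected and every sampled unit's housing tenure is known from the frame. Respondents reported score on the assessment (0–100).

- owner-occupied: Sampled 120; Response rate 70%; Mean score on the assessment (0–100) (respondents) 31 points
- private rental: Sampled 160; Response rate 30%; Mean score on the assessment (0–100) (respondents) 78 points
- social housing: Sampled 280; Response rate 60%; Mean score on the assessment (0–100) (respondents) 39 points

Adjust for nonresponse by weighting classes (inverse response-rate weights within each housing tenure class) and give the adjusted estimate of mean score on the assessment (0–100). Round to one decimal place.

48.4

Inverse-response-rate weighting restores each class to its sampled count, so class totals weight by n_sampled:
  owner-occupied: 120 × 31 = 3720
  private rental: 160 × 78 = 12,480
  social housing: 280 × 39 = 10,920
Adjusted estimate = 27,120 / 560 = 48.4286 → 48.4.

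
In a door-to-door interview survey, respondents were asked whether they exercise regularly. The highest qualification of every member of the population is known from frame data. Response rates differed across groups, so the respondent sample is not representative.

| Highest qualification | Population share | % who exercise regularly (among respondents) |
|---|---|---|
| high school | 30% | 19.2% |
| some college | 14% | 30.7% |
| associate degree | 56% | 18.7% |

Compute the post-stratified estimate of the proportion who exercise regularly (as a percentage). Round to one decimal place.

Weight each group's respondent value by its population share:
  high school: 0.3 × 19.2 = 5.76
  some college: 0.14 × 30.7 = 4.298
  associate degree: 0.56 × 18.7 = 10.472
Post-stratified estimate = 20.53 → 20.5%.

20.5%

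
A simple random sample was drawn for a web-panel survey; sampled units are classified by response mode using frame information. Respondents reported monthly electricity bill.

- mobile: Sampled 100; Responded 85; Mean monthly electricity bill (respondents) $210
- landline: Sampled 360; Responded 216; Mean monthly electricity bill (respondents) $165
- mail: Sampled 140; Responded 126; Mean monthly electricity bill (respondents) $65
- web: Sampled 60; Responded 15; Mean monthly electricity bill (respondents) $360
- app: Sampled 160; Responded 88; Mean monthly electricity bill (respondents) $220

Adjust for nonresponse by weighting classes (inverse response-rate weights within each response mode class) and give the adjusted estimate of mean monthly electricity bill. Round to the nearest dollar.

Class response rates: mobile 85/100 = 85%, landline 216/360 = 60%, mail 126/140 = 90%, web 15/60 = 25%, app 88/160 = 55%.
Each respondent's weight = sampled/responded in their class; summing within a class gives n_sampled, so:
  mobile: 100 × 210 = 21,000
  landline: 360 × 165 = 59,400
  mail: 140 × 65 = 9100
  web: 60 × 360 = 21,600
  app: 160 × 220 = 35,200
Adjusted estimate = 146,300 / 820 = 178.415 → $178.

$178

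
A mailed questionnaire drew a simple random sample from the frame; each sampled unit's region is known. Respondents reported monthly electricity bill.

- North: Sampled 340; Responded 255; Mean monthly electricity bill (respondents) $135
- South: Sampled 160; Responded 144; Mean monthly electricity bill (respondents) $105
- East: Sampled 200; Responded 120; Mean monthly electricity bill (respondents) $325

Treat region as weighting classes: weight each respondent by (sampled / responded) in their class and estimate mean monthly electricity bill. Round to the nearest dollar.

$182

Response rates by class: North 255/340 = 75%, South 144/160 = 90%, East 120/200 = 60%.
With weight = n_sampled/n_responded per class, the weighted class total is n_sampled:
  North: 340 × 135 = 45,900
  South: 160 × 105 = 16,800
  East: 200 × 325 = 65,000
Adjusted estimate = 127,700 / 700 = 182.429 → $182.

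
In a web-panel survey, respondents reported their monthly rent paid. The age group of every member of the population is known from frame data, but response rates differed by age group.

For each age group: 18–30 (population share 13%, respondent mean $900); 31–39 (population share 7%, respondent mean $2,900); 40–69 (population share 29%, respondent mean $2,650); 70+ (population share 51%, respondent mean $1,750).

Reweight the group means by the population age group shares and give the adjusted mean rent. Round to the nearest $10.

Weight each group's respondent value by its population share:
  18–30: 0.13 × 900 = 117
  31–39: 0.07 × 2900 = 203
  40–69: 0.29 × 2650 = 768.5
  70+: 0.51 × 1750 = 892.5
Post-stratified estimate = 1981 → $1,980.

$1,980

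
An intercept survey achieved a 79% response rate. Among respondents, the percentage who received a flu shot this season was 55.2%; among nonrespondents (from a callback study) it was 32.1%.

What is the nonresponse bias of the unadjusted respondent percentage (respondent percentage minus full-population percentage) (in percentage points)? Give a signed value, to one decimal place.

+4.9 percentage points

Nonresponse fraction = 1 − 0.79 = 0.21.
Bias = (nonresponse fraction) × (respondent percentage − nonrespondent percentage)
     = 0.21 × (55.2 − 32.1) = 0.21 × 23.1 = 4.851.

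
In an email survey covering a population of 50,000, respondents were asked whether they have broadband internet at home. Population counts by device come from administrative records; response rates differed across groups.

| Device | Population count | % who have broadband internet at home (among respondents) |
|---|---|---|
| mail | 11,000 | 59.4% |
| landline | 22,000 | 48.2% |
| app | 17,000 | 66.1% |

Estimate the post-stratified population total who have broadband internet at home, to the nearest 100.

28,400

Each cell contributes its population count × the respondent rate:
  mail: 11,000 × 59.4% = 6534
  landline: 22,000 × 48.2% = 10,604
  app: 17,000 × 66.1% = 11,237
Estimated total = 28,375 → 28,400.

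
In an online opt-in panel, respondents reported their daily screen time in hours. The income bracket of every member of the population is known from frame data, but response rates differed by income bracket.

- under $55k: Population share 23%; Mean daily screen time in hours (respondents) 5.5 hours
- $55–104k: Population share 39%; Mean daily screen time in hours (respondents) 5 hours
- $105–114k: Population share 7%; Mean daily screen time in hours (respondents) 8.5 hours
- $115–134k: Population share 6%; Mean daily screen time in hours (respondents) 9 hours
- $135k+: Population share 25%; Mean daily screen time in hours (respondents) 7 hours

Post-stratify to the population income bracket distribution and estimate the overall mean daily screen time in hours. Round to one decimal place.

Each cell contributes population-share × respondent value:
  under $55k: 0.23 × 5.5 = 1.265
  $55–104k: 0.39 × 5 = 1.95
  $105–114k: 0.07 × 8.5 = 0.595
  $115–134k: 0.06 × 9 = 0.54
  $135k+: 0.25 × 7 = 1.75
Post-stratified estimate = 6.1 → 6.1.

6.1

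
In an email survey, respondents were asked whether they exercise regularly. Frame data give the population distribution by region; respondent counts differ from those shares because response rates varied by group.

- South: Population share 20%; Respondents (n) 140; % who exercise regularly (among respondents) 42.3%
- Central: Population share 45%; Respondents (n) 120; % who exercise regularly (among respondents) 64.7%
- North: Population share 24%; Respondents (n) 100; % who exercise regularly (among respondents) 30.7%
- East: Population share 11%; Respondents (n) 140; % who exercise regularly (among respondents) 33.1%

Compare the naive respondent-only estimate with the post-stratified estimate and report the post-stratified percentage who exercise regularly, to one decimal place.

48.6%

Without adjustment, the pooled respondent share is:
  (140/500)×42.3 + (120/500)×64.7 + (100/500)×30.7 + (140/500)×33.1 = 42.78%
Post-stratifying to population shares instead:
  0.2×42.3 + 0.45×64.7 + 0.24×30.7 + 0.11×33.1 = 48.584%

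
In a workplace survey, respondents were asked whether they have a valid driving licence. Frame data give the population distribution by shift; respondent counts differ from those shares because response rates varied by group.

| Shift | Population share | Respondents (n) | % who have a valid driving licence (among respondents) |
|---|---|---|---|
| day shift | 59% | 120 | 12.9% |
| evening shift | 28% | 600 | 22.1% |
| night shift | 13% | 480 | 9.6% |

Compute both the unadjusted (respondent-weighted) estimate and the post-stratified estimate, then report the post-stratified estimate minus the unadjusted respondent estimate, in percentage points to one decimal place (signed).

Naive respondent-only estimate (weights = respondent counts):
  (120/1200)×12.9 + (600/1200)×22.1 + (480/1200)×9.6 = 16.18%
Post-stratified estimate weights by population shares:
  0.59×12.9 + 0.28×22.1 + 0.13×9.6 = 15.047%
Difference = 15.047 − 16.18 = -1.133 pp.

-1.1 percentage points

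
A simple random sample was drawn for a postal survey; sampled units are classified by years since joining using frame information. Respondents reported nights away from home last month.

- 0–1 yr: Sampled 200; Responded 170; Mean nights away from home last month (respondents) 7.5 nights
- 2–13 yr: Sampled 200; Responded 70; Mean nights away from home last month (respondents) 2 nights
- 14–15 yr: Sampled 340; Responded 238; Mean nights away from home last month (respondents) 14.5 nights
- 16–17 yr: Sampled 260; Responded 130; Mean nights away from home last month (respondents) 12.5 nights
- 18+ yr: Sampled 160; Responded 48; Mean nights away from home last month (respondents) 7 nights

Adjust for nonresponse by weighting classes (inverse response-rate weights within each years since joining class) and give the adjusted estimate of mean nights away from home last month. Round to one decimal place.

9.7

Response rates by class: 0–1 yr 170/200 = 85%, 2–13 yr 70/200 = 35%, 14–15 yr 238/340 = 70%, 16–17 yr 130/260 = 50%, 18+ yr 48/160 = 30%.
Inverse-response-rate weighting restores each class to its sampled count, so class totals weight by n_sampled:
  0–1 yr: 200 × 7.5 = 1500
  2–13 yr: 200 × 2 = 400
  14–15 yr: 340 × 14.5 = 4930
  16–17 yr: 260 × 12.5 = 3250
  18+ yr: 160 × 7 = 1120
Adjusted estimate = 11,200 / 1,160 = 9.65517 → 9.7.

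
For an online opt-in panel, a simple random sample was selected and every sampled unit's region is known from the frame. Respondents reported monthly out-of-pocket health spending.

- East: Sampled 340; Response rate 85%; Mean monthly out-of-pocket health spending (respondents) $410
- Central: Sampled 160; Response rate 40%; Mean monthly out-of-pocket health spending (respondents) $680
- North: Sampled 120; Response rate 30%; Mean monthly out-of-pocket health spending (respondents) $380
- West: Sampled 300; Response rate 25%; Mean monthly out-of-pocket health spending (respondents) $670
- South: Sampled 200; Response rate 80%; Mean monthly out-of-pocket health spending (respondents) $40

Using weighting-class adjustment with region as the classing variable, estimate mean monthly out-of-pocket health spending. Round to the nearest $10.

Each respondent's weight = sampled/responded in their class; summing within a class gives n_sampled, so:
  East: 340 × 410 = 139,400
  Central: 160 × 680 = 108,800
  North: 120 × 380 = 45,600
  West: 300 × 670 = 201,000
  South: 200 × 40 = 8000
Adjusted estimate = 502,800 / 1,120 = 448.929 → $450.

$450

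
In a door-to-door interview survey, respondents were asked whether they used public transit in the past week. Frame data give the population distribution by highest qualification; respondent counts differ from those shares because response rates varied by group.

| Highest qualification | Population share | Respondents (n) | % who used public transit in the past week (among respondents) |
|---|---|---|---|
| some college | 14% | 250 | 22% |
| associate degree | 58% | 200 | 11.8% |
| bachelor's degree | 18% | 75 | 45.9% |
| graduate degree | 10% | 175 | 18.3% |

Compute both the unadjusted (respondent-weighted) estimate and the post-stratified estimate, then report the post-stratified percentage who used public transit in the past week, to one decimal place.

Naive respondent-only estimate (weights = respondent counts):
  (250/700)×22 + (200/700)×11.8 + (75/700)×45.9 + (175/700)×18.3 = 20.7214%
Reweighting by population highest qualification shares:
  0.14×22 + 0.58×11.8 + 0.18×45.9 + 0.1×18.3 = 20.016%

20.0%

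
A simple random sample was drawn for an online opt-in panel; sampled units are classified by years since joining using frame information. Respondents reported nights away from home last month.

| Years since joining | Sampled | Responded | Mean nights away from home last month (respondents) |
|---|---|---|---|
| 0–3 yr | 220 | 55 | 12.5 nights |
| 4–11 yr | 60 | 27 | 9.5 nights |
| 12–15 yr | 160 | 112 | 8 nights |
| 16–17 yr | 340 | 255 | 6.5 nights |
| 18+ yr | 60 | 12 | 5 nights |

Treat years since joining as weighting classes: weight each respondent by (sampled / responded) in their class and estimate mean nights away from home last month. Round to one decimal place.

8.5

Response rates by class: 0–3 yr 55/220 = 25%, 4–11 yr 27/60 = 45%, 12–15 yr 112/160 = 70%, 16–17 yr 255/340 = 75%, 18+ yr 12/60 = 20%.
With weight = n_sampled/n_responded per class, the weighted class total is n_sampled:
  0–3 yr: 220 × 12.5 = 2750
  4–11 yr: 60 × 9.5 = 570
  12–15 yr: 160 × 8 = 1280
  16–17 yr: 340 × 6.5 = 2210
  18+ yr: 60 × 5 = 300
Adjusted estimate = 7110 / 840 = 8.46429 → 8.5.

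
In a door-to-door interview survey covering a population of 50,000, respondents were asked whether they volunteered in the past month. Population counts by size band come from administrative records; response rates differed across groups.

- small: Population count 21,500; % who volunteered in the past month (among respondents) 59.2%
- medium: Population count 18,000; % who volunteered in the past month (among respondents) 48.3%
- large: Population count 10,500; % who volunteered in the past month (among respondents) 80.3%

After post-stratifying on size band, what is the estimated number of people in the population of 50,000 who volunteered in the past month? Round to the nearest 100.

Estimated count per cell = population count × respondent percentage:
  small: 21,500 × 59.2% = 12,728
  medium: 18,000 × 48.3% = 8694
  large: 10,500 × 80.3% = 8431.5
Estimated total = 29853.5 → 29,900.

29,900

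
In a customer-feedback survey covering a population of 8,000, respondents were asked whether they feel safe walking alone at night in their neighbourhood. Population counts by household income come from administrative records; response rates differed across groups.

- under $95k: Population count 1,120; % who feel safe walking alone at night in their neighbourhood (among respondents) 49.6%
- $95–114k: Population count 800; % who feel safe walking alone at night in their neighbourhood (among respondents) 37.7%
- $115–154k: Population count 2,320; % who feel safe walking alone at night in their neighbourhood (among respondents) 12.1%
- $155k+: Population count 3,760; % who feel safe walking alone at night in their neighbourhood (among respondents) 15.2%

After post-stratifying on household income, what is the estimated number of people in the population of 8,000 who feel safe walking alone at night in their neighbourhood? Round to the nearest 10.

1,710

Estimated count per cell = population count × respondent percentage:
  under $95k: 1,120 × 49.6% = 555.52
  $95–114k: 800 × 37.7% = 301.6
  $115–154k: 2,320 × 12.1% = 280.72
  $155k+: 3,760 × 15.2% = 571.52
Estimated total = 1709.36 → 1,710.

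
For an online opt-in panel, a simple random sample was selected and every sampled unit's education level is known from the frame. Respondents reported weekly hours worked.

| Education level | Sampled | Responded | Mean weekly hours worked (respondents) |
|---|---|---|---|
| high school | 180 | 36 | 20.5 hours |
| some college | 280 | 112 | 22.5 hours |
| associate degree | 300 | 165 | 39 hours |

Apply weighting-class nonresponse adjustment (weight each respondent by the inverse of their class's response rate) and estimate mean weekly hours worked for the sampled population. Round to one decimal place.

Class response rates: high school 36/180 = 20%, some college 112/280 = 40%, associate degree 165/300 = 55%.
Each respondent's weight = sampled/responded in their class; summing within a class gives n_sampled, so:
  high school: 180 × 20.5 = 3690
  some college: 280 × 22.5 = 6300
  associate degree: 300 × 39 = 11,700
Adjusted estimate = 21,690 / 760 = 28.5395 → 28.5.

28.5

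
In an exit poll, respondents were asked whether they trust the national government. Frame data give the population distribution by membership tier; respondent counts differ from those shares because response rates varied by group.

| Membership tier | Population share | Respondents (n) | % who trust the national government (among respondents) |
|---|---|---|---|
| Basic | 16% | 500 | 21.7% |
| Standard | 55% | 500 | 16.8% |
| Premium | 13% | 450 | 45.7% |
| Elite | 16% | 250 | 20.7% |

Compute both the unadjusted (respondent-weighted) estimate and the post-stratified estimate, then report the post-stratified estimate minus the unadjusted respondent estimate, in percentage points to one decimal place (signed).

-4.5 percentage points

Without adjustment, the pooled respondent share is:
  (500/1700)×21.7 + (500/1700)×16.8 + (450/1700)×45.7 + (250/1700)×20.7 = 26.4647%
Post-stratified estimate weights by population shares:
  0.16×21.7 + 0.55×16.8 + 0.13×45.7 + 0.16×20.7 = 21.965%
Difference = 21.965 − 26.4647 = -4.4997 pp.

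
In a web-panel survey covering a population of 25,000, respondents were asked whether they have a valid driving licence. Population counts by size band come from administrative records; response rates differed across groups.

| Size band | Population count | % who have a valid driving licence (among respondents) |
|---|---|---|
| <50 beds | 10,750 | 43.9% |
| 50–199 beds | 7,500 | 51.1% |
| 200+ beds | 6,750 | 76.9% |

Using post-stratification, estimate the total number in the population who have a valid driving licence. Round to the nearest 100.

13,700

Apply each group's respondent rate to its population count:
  <50 beds: 10,750 × 43.9% = 4719.25
  50–199 beds: 7,500 × 51.1% = 3832.5
  200+ beds: 6,750 × 76.9% = 5190.75
Estimated total = 13742.5 → 13,700.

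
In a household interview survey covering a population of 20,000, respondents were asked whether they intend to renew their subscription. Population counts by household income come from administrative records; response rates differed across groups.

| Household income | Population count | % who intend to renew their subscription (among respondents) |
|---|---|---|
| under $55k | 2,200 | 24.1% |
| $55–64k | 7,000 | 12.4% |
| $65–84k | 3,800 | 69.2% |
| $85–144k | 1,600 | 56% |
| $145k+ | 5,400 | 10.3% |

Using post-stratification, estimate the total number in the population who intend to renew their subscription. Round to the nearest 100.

Apply each group's respondent rate to its population count:
  under $55k: 2,200 × 24.1% = 530.2
  $55–64k: 7,000 × 12.4% = 868
  $65–84k: 3,800 × 69.2% = 2629.6
  $85–144k: 1,600 × 56% = 896
  $145k+: 5,400 × 10.3% = 556.2
Estimated total = 5480 → 5,500.

5,500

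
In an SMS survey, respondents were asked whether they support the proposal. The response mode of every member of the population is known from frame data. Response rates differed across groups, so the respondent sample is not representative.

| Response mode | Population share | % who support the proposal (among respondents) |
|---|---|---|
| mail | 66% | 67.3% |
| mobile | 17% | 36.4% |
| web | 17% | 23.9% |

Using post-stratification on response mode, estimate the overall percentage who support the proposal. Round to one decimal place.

54.7%

Each cell contributes population-share × respondent value:
  mail: 0.66 × 67.3 = 44.418
  mobile: 0.17 × 36.4 = 6.188
  web: 0.17 × 23.9 = 4.063
Post-stratified estimate = 54.669 → 54.7%.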